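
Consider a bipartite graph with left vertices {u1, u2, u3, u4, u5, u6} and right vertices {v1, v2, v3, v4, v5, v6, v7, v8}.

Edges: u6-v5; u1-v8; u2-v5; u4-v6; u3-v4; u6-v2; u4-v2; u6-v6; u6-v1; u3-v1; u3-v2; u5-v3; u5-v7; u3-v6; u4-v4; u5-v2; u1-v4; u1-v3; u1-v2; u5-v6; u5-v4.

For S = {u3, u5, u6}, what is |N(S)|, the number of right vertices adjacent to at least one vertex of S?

The union of neighbours of {u3, u5, u6} is {v1, v2, v3, v4, v5, v6, v7}, which has 7 elements.
Since |N(S)| = 7 ≥ |S| = 3, Hall's condition holds for this subset.

7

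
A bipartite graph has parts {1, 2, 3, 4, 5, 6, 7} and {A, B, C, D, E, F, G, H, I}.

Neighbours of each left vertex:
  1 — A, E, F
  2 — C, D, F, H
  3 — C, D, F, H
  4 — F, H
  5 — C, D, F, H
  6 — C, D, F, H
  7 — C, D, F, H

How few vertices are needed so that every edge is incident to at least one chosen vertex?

A maximum matching has 5 edges (e.g. 1–E, 2–D, 3–C, 4–H, 5–F).
By König's theorem the minimum vertex cover has the same size. One such cover is {1, C, D, F, H}.

5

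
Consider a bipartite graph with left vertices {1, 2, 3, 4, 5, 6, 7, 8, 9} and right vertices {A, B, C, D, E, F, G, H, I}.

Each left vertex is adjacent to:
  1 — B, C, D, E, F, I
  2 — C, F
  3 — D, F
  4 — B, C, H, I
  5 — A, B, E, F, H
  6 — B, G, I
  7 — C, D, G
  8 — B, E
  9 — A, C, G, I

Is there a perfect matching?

A valid assignment of size 9: 1-E, 2-F, 3-D, 4-H, 5-A, 6-G, 7-C, 8-B, 9-I.
Every left vertex is matched, so this is a perfect matching.

Yes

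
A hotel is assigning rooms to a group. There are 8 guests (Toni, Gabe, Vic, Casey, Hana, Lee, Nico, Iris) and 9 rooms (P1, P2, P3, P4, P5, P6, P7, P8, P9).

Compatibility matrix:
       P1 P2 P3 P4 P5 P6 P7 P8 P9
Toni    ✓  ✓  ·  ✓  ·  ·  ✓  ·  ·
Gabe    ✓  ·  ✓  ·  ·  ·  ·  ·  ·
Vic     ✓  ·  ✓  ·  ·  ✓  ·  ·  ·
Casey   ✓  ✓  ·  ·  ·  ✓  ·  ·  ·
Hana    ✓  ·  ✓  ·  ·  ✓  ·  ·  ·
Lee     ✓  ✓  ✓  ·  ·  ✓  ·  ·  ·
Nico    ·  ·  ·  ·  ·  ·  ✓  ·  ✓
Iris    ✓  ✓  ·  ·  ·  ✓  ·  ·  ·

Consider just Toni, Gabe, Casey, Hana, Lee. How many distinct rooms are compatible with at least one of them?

The union of neighbours of {Toni, Gabe, Casey, Hana, Lee} is {P1, P2, P3, P4, P6, P7}, which has 6 elements.
Since |N(S)| = 6 ≥ |S| = 5, Hall's condition holds for this subset.

6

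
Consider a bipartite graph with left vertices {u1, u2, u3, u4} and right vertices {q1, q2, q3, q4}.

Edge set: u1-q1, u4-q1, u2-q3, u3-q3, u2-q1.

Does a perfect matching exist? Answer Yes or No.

No

The set {u1, u2, u3, u4} has only 2 neighbours ({q1, q3}), so by Hall's theorem at most 2 of the 4 left vertices can be matched.
Hence no matching covers every left vertex.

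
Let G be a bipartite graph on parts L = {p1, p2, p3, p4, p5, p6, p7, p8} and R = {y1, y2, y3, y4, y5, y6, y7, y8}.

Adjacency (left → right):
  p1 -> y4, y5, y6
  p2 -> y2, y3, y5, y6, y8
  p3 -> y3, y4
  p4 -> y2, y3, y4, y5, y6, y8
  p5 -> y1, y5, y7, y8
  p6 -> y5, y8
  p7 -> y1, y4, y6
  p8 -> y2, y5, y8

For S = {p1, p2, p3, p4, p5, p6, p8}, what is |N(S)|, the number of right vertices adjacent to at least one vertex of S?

The union of neighbours of {p1, p2, p3, p4, p5, p6, p8} is {y1, y2, y3, y4, y5, y6, y7, y8}, which has 8 elements.
Since |N(S)| = 8 ≥ |S| = 7, Hall's condition holds for this subset.

8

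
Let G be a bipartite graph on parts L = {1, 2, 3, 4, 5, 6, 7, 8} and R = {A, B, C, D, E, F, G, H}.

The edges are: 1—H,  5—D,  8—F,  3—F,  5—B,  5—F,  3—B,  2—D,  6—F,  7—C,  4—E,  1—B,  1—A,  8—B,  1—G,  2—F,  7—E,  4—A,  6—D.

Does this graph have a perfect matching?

No

The set {2, 3, 5, 6, 8} has only 3 neighbours ({B, D, F}), so by Hall's theorem at most 6 of the 8 left vertices can be matched.
Hence no matching covers every left vertex.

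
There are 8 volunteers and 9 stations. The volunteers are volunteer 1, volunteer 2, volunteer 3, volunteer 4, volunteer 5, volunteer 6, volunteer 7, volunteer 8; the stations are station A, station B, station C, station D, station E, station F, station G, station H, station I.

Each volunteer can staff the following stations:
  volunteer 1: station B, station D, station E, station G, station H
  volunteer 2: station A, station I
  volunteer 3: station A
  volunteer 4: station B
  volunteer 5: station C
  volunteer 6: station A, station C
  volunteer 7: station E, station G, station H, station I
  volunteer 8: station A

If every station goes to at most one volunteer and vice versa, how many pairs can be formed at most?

6

A valid assignment of size 6: volunteer 1→station G, volunteer 2→station I, volunteer 3→station A, volunteer 4→station B, volunteer 5→station C, volunteer 7→station H.
The set {volunteer 3, volunteer 5, volunteer 6, volunteer 8} has only 2 neighbours ({station A, station C}), so by Hall's theorem at most 6 of the 8 volunteers can be matched.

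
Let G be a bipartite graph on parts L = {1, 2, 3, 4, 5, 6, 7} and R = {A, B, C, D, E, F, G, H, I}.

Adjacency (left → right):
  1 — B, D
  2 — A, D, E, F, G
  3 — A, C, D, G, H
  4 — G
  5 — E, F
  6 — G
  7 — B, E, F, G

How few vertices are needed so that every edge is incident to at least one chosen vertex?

6

{1, 2, 3, 5, 7, G} is a vertex cover of size 6: every edge has an endpoint in this set.
No smaller cover exists because 1–D, 2–A, 3–H, 4–G, 5–E, 7–B is a matching of size 6, and a cover must include an endpoint of each of these disjoint edges (König's theorem).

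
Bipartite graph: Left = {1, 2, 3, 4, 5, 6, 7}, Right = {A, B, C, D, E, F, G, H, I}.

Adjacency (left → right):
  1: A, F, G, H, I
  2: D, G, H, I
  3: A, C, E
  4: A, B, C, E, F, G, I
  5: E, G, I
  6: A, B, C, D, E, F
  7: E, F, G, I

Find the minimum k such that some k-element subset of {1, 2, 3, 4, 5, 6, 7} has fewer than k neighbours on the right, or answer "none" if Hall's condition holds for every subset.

A matching saturating every left vertex exists, for instance 1→A, 2→D, 3→C, 4→G, 5→I, 6→B, 7→E.
By Hall's marriage theorem, this means |N(S)| ≥ |S| for every subset S, so no violating subset exists.

none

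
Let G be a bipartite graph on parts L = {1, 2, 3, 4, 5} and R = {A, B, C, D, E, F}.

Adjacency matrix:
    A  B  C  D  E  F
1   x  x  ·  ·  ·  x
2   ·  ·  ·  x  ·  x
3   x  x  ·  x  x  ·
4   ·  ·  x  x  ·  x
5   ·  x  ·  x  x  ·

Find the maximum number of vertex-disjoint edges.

One maximum matching: 1–F, 2–D, 3–E, 4–C, 5–B.
All 5 left vertices are matched, so no larger matching exists.

5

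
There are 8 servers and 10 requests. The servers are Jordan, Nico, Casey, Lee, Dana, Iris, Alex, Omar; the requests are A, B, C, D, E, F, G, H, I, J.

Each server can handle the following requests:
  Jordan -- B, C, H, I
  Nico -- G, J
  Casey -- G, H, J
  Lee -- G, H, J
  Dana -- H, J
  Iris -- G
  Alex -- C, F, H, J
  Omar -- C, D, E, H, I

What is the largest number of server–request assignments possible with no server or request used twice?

One maximum matching: Jordan→B, Nico→G, Casey→H, Lee→J, Alex→C, Omar→E.
The set {Nico, Casey, Lee, Dana, Iris} has only 3 neighbours ({G, H, J}), so by Hall's theorem at most 6 of the 8 servers can be matched.

6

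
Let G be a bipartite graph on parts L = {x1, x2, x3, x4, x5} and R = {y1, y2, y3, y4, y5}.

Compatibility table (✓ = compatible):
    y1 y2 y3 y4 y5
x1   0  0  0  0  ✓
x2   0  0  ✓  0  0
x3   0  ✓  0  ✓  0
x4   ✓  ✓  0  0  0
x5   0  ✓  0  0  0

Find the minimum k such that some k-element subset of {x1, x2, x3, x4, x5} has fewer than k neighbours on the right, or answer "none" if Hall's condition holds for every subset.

A matching saturating every left vertex exists, for instance x1→y5, x2→y3, x3→y4, x4→y1, x5→y2.
By Hall's marriage theorem, this means |N(S)| ≥ |S| for every subset S, so no violating subset exists.

none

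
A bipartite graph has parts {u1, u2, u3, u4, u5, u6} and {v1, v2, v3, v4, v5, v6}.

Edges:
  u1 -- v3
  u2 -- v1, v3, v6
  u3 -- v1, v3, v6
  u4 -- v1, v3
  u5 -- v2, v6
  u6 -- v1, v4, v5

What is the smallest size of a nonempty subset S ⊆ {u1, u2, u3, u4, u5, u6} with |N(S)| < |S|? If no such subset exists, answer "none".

Take S = {u1, u2, u3, u4}. Its neighbourhood is {v1, v3, v6}, so |N(S)| = 3 < |S| = 4.
Every subset of size less than 4 has at least as many neighbours as members, so 4 is the minimum.

4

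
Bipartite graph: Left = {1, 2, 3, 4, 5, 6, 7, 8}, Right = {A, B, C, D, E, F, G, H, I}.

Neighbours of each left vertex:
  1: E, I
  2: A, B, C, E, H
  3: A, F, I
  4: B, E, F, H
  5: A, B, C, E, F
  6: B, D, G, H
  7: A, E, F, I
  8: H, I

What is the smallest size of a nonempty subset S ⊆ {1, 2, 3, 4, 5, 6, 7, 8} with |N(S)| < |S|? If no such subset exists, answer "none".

none

A matching saturating every left vertex exists, for instance 1→E, 2→C, 3→F, 4→B, 5→A, 6→G, 7→I, 8→H.
By Hall's marriage theorem, this means |N(S)| ≥ |S| for every subset S, so no violating subset exists.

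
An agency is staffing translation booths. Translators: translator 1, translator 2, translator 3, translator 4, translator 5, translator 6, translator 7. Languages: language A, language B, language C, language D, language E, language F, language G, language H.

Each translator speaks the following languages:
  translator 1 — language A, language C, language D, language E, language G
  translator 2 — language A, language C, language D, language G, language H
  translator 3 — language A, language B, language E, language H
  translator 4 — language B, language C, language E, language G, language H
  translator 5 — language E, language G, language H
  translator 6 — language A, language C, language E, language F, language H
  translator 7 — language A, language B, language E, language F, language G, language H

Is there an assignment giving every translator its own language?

One maximum matching: translator 1–language G, translator 2–language D, translator 3–language A, translator 4–language B, translator 5–language H, translator 6–language C, translator 7–language F.
Every translator is matched, so this matching saturates all of them.

Yes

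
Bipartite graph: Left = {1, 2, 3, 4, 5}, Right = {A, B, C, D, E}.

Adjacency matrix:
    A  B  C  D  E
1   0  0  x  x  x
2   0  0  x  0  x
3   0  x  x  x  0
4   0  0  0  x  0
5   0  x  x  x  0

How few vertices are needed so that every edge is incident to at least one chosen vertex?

A maximum matching has 4 edges (e.g. 1–C, 2–E, 3–B, 4–D).
By König's theorem the minimum vertex cover has the same size. One such cover is {B, C, D, E}.

4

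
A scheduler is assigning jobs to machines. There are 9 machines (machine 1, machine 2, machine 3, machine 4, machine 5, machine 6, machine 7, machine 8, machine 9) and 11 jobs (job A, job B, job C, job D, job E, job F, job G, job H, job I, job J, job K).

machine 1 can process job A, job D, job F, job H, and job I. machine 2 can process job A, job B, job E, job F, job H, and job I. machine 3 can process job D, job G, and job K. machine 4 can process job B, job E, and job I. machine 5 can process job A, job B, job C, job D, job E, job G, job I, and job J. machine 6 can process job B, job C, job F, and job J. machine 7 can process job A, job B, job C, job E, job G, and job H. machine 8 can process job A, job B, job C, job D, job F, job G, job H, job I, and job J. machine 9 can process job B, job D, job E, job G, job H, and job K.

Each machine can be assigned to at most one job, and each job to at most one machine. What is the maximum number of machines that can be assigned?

9

A valid assignment of size 9: machine 1–job H, machine 2–job B, machine 3–job K, machine 4–job I, machine 5–job J, machine 6–job C, machine 7–job G, machine 8–job F, machine 9–job D.
All 9 machines are matched, so no larger matching exists.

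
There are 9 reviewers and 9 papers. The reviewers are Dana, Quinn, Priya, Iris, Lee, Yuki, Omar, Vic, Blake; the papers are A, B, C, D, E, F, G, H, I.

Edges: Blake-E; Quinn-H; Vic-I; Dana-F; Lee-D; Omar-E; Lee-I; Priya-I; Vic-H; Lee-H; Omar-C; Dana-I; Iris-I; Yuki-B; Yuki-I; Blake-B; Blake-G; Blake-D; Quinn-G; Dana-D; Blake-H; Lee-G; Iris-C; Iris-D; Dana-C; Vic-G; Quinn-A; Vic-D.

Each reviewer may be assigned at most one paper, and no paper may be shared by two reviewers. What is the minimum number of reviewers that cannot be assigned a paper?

0

For example, pair Dana→F, Quinn→A, Priya→I, Iris→C, Lee→H, Yuki→B, Omar→E, Vic→D, Blake→G.
This saturates every reviewer, so 9 is the maximum.
That matches 9 of the 9, leaving 0 unmatched; no matching can do better.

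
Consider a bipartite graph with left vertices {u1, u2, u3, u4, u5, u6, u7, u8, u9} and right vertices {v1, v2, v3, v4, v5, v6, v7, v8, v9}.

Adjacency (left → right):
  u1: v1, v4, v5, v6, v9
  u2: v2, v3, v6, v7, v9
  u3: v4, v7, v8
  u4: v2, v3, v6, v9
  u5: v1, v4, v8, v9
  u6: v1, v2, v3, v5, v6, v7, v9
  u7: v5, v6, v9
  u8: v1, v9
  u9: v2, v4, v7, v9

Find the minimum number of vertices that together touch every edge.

A maximum matching has 9 edges (e.g. u1–v4, u2–v3, u3–v7, u4–v9, u5–v8, u6–v6, u7–v5, u8–v1, u9–v2).
By König's theorem the minimum vertex cover has the same size. One such cover is {u1, u2, u3, u4, u5, u6, u7, u8, u9}.

9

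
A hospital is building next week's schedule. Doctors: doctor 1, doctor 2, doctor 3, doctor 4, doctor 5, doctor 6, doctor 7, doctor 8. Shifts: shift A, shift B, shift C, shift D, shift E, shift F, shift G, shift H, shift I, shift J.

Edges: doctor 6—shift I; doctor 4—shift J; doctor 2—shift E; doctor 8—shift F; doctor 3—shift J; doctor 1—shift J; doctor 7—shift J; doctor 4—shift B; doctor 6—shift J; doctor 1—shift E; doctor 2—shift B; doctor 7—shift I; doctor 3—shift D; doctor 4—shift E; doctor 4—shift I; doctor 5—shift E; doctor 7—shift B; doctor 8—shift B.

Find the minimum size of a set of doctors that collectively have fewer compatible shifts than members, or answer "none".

5

Take S = {doctor 1, doctor 2, doctor 4, doctor 5, doctor 6}. Its neighbourhood is {shift B, shift E, shift I, shift J}, so |N(S)| = 4 < |S| = 5.
Every subset of size less than 5 has at least as many neighbours as members, so 5 is the minimum.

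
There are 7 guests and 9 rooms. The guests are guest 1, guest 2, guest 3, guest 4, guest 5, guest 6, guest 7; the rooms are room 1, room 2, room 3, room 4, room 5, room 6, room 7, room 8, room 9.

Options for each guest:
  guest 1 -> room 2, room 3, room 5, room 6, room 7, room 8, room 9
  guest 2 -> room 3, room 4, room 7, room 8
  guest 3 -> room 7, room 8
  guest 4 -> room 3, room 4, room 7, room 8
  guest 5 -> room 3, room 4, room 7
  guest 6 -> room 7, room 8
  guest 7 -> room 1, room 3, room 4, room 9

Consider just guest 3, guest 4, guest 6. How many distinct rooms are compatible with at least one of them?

The union of neighbours of {guest 3, guest 4, guest 6} is {room 3, room 4, room 7, room 8}, which has 4 elements.
Since |N(S)| = 4 ≥ |S| = 3, Hall's condition holds for this subset.

4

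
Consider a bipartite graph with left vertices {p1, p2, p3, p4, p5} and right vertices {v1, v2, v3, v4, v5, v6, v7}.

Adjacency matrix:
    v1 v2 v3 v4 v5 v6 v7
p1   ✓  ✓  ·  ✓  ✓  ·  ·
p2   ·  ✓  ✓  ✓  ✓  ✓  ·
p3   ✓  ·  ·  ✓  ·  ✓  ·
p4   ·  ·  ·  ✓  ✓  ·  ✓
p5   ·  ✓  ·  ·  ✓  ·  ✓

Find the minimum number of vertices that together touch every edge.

5

A maximum matching has 5 edges (e.g. p1–v1, p2–v3, p3–v6, p4–v7, p5–v2).
By König's theorem the minimum vertex cover has the same size. One such cover is {p1, p2, p3, p4, p5}.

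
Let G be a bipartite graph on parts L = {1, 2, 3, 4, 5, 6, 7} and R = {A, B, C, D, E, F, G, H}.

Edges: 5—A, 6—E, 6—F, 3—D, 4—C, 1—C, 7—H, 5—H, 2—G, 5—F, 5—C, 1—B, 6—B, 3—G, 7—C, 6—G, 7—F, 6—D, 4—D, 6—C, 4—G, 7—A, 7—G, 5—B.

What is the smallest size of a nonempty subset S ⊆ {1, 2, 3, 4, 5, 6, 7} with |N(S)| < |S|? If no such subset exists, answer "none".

none

A matching saturating every left vertex exists, for instance 1→B, 2→G, 3→D, 4→C, 5→H, 6→E, 7→A.
By Hall's marriage theorem, this means |N(S)| ≥ |S| for every subset S, so no violating subset exists.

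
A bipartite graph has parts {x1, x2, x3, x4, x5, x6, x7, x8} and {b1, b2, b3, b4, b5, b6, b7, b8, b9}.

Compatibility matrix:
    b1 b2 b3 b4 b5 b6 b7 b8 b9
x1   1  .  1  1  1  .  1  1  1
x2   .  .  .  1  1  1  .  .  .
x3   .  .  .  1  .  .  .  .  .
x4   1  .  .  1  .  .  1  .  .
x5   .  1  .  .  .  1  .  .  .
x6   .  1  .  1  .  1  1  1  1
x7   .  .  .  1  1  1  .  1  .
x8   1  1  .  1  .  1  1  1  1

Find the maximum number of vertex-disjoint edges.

A valid assignment of size 8: x1-b5, x2-b6, x3-b4, x4-b1, x5-b2, x6-b9, x7-b8, x8-b7.
This saturates every left vertex, so 8 is the maximum.

8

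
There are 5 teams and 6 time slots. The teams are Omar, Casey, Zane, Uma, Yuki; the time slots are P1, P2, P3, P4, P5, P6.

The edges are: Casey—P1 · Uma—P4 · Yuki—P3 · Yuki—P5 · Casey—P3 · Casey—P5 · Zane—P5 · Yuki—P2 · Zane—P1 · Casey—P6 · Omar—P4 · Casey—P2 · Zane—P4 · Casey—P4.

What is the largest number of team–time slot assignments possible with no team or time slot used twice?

For example, pair Omar–P4, Casey–P3, Zane–P1, Yuki–P5.
The set {Omar, Uma} has only 1 neighbour ({P4}), so by Hall's theorem at most 4 of the 5 teams can be matched.

4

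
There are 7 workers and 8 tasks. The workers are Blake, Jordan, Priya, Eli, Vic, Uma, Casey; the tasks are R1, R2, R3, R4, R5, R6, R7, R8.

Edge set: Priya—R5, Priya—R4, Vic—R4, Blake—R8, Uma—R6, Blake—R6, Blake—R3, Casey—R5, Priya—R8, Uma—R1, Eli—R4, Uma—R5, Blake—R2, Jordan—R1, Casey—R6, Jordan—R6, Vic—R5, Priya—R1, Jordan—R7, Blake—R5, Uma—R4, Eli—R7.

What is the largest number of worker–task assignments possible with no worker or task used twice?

7

A valid assignment of size 7: Blake–R3, Jordan–R6, Priya–R8, Eli–R7, Vic–R4, Uma–R1, Casey–R5.
All 7 workers are matched, so no larger matching exists.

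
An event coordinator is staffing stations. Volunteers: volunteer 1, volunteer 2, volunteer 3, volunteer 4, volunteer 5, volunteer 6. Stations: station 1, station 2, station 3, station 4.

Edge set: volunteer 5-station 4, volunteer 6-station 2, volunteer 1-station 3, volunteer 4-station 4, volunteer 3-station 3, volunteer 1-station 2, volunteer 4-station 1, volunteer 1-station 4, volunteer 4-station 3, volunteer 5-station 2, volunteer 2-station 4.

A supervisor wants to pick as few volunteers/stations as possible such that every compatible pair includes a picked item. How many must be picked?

A maximum matching has 4 edges (e.g. volunteer 1–station 2, volunteer 2–station 4, volunteer 3–station 3, volunteer 4–station 1).
By König's theorem the minimum vertex cover has the same size. One such cover is {volunteer 4, station 2, station 3, station 4}.

4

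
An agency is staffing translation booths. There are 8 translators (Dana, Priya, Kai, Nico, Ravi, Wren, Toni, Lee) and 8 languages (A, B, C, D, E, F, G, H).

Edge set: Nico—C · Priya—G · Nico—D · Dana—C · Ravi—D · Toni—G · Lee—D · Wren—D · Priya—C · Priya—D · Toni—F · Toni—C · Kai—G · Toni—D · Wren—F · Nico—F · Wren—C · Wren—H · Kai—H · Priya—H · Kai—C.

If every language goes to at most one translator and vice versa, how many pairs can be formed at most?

5

For example, pair Dana–C, Priya–G, Kai–H, Nico–F, Ravi–D.
The set {Dana, Priya, Kai, Nico, Ravi, Wren, Toni, Lee} has only 5 neighbours ({C, D, F, G, H}), so by Hall's theorem at most 5 of the 8 translators can be matched.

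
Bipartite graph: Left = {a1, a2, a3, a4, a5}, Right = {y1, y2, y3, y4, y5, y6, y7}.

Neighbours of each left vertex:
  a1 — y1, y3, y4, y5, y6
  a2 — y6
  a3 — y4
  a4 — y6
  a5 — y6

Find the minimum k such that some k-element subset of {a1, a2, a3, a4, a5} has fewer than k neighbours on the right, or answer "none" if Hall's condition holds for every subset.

2

Take S = {a2, a4}. Its neighbourhood is {y6}, so |N(S)| = 1 < |S| = 2.
No single vertex violates Hall's condition since each has at least one neighbour, so 2 is the minimum.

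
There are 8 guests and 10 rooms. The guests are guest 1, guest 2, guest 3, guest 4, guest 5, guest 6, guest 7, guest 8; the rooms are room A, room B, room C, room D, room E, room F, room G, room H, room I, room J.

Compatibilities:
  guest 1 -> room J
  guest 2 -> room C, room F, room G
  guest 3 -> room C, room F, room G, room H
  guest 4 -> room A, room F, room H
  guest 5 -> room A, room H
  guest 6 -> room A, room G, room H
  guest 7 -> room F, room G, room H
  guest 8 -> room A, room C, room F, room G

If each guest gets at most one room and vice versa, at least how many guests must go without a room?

2

A valid assignment of size 6: guest 1-room J, guest 2-room C, guest 3-room F, guest 4-room A, guest 5-room H, guest 6-room G.
The set {guest 2, guest 3, guest 4, guest 5, guest 6, guest 7, guest 8} has only 5 neighbours ({room A, room C, room F, room G, room H}), so by Hall's theorem at most 6 of the 8 guests can be matched.
That matches 6 of the 8, leaving 2 unmatched; no matching can do better.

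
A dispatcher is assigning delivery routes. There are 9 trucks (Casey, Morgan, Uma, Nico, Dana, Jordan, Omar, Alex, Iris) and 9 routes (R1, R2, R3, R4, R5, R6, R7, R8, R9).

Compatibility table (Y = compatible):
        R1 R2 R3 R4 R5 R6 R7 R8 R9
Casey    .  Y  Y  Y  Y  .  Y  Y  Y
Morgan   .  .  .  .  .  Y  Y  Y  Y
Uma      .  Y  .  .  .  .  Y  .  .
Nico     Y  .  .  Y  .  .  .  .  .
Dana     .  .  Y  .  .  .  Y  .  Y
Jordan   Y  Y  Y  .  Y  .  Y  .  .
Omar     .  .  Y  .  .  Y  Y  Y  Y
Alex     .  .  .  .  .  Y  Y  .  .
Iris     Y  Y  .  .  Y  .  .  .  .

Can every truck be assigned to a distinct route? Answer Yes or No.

Yes

A valid assignment of size 9: Casey–R3, Morgan–R8, Uma–R2, Nico–R4, Dana–R9, Jordan–R1, Omar–R6, Alex–R7, Iris–R5.
Every truck is matched, so this is a perfect matching.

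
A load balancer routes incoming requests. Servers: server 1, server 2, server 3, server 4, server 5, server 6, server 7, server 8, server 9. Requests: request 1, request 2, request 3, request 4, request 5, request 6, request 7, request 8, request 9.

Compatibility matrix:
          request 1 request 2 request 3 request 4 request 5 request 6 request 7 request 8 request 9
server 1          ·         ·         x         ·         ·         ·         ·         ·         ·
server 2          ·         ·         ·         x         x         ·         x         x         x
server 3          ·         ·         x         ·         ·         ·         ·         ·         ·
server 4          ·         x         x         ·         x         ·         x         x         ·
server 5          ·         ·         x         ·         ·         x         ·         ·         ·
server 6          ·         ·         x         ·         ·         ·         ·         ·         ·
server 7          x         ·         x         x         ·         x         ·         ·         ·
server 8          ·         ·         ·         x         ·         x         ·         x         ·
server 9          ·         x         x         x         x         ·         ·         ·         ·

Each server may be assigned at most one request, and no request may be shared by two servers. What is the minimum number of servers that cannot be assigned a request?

2

One maximum matching: server 1-request 3, server 2-request 9, server 4-request 7, server 5-request 6, server 7-request 1, server 8-request 4, server 9-request 5.
The set {server 1, server 3, server 6} has only 1 neighbour ({request 3}), so by Hall's theorem at most 7 of the 9 servers can be matched.
That matches 7 of the 9, leaving 2 unmatched; no matching can do better.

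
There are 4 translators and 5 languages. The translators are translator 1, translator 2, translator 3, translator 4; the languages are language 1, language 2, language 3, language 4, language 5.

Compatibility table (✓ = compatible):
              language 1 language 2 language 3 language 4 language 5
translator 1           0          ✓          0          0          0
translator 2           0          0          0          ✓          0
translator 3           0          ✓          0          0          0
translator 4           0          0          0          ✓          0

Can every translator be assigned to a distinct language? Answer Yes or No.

The set {translator 1, translator 2, translator 3, translator 4} has only 2 neighbours ({language 2, language 4}), so by Hall's theorem at most 2 of the 4 translators can be matched.
Hence no matching covers every translator.

No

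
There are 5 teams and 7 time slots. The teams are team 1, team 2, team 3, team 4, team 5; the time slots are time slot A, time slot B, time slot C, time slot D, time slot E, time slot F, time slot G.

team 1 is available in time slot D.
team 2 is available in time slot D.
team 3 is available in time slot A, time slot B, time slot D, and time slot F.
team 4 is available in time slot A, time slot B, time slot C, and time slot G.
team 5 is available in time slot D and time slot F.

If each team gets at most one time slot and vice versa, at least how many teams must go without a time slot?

One maximum matching: team 1–time slot D, team 3–time slot B, team 4–time slot G, team 5–time slot F.
The set {team 1, team 2} has only 1 neighbour ({time slot D}), so by Hall's theorem at most 4 of the 5 teams can be matched.
That matches 4 of the 5, leaving 1 unmatched; no matching can do better.

1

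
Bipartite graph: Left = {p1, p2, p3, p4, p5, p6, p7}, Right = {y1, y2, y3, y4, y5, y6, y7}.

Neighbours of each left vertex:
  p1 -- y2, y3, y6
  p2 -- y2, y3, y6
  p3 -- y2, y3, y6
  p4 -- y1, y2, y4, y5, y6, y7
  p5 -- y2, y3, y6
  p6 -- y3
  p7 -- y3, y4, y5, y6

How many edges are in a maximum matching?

For example, pair p1-y6, p2-y2, p3-y3, p4-y7, p7-y4.
The set {p1, p2, p3, p5, p6} has only 3 neighbours ({y2, y3, y6}), so by Hall's theorem at most 5 of the 7 left vertices can be matched.

5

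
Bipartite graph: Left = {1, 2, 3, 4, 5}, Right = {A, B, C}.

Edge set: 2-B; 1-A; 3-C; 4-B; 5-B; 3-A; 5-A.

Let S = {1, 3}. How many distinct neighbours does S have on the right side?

The union of neighbours of {1, 3} is {A, C}, which has 2 elements.
Since |N(S)| = 2 ≥ |S| = 2, Hall's condition holds for this subset.

2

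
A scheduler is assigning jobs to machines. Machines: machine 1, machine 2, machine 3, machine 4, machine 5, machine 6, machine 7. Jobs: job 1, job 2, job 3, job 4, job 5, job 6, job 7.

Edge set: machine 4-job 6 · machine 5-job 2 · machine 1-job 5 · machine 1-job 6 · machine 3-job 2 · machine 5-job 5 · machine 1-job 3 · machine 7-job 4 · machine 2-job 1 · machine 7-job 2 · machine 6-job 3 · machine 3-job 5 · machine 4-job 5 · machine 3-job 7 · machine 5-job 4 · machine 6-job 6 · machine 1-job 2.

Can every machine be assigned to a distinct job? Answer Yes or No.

Yes

One maximum matching: machine 1→job 6, machine 2→job 1, machine 3→job 7, machine 4→job 5, machine 5→job 4, machine 6→job 3, machine 7→job 2.
Every machine is matched, so this is a perfect matching.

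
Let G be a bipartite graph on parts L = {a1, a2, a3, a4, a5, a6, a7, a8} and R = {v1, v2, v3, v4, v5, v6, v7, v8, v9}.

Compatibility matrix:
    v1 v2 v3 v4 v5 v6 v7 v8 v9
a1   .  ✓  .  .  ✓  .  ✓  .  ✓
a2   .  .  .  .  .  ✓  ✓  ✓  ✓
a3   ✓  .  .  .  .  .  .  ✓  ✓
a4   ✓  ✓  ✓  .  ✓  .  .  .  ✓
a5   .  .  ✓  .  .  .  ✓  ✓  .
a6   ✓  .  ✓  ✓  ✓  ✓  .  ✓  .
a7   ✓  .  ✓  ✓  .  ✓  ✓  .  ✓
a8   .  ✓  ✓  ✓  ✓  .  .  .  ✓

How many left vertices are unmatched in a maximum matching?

0

One maximum matching: a1–v2, a2–v9, a3–v1, a4–v5, a5–v7, a6–v8, a7–v6, a8–v3.
All 8 left vertices are matched, so no larger matching exists.
That matches 8 of the 8, leaving 0 unmatched; no matching can do better.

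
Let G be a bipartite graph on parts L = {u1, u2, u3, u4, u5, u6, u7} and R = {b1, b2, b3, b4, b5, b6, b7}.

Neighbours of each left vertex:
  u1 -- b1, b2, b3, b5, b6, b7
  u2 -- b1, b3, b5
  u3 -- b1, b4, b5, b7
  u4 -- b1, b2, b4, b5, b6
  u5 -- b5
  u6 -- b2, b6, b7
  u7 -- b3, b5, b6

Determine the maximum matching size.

7

For example, pair u1-b2, u2-b1, u3-b4, u4-b6, u5-b5, u6-b7, u7-b3.
This saturates every left vertex, so 7 is the maximum.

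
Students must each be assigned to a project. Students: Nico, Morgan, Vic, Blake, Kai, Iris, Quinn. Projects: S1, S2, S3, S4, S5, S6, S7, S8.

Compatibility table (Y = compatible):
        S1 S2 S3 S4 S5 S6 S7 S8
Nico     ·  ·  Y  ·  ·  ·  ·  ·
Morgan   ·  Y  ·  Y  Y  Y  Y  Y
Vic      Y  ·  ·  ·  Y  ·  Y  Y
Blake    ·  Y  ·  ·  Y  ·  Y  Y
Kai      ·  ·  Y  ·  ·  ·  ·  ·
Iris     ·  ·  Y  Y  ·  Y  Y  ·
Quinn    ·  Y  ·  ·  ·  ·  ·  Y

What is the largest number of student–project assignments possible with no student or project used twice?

For example, pair Nico→S3, Morgan→S6, Vic→S7, Blake→S8, Iris→S4, Quinn→S2.
The set {Nico, Kai} has only 1 neighbour ({S3}), so by Hall's theorem at most 6 of the 7 students can be matched.

6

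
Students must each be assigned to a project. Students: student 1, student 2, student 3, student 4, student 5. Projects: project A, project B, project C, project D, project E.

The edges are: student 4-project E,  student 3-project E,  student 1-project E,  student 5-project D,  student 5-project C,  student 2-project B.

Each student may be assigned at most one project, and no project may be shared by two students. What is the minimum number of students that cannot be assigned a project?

2

For example, pair student 1-project E, student 2-project B, student 5-project C.
The set {student 1, student 3, student 4} has only 1 neighbour ({project E}), so by Hall's theorem at most 3 of the 5 students can be matched.
That matches 3 of the 5, leaving 2 unmatched; no matching can do better.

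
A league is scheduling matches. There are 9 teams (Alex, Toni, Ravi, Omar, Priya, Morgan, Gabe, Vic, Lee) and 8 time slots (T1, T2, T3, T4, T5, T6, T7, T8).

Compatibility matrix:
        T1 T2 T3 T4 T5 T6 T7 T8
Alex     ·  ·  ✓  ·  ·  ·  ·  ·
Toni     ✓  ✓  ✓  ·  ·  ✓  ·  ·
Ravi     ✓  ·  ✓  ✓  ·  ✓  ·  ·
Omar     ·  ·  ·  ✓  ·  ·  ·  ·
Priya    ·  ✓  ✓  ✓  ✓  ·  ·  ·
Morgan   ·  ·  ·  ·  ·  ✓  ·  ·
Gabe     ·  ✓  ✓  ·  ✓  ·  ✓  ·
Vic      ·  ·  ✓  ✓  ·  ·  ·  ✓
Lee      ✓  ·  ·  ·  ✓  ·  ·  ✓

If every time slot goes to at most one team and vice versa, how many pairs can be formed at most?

A valid assignment of size 8: Alex–T3, Toni–T2, Ravi–T1, Omar–T4, Priya–T5, Morgan–T6, Gabe–T7, Vic–T8.
The set {Alex, Toni, Ravi, Omar, Priya, Morgan, Vic, Lee} has only 7 neighbours ({T1, T2, T3, T4, T5, T6, T8}), so by Hall's theorem at most 8 of the 9 teams can be matched.

8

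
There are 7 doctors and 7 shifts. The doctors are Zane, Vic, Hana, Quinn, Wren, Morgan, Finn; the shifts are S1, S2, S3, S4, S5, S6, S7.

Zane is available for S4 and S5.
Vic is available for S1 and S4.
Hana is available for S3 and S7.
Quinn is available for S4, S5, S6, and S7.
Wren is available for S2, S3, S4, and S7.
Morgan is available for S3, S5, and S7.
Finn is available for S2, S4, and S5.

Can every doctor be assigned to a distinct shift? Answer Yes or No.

One maximum matching: Zane–S5, Vic–S1, Hana–S3, Quinn–S6, Wren–S4, Morgan–S7, Finn–S2.
Every doctor is matched, so this is a perfect matching.

Yes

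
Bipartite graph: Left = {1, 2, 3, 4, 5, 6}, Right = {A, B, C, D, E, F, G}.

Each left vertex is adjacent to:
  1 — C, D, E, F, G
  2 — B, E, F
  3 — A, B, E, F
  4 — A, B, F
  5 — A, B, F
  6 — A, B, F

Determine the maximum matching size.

5

One maximum matching: 1→G, 2→E, 3→A, 4→F, 5→B.
The set {2, 3, 4, 5, 6} has only 4 neighbours ({A, B, E, F}), so by Hall's theorem at most 5 of the 6 left vertices can be matched.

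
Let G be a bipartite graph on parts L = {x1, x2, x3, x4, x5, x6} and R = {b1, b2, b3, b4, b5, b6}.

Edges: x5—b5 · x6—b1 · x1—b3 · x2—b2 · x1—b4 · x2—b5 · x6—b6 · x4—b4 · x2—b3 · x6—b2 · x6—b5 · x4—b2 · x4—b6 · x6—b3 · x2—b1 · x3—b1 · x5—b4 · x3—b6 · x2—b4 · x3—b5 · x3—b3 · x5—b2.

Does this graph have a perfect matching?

Yes

One maximum matching: x1→b3, x2→b5, x3→b6, x4→b2, x5→b4, x6→b1.
Every left vertex is matched, so this is a perfect matching.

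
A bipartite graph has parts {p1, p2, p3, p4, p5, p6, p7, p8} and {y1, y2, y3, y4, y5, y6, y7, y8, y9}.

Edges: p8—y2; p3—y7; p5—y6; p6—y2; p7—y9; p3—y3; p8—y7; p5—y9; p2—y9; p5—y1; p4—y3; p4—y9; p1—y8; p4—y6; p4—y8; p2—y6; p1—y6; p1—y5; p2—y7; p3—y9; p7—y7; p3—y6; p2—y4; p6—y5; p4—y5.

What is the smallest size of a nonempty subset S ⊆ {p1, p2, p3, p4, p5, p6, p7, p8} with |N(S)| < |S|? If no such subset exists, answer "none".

none

A matching saturating every left vertex exists, for instance p1→y8, p2→y4, p3→y3, p4→y6, p5→y1, p6→y2, p7→y9, p8→y7.
By Hall's marriage theorem, this means |N(S)| ≥ |S| for every subset S, so no violating subset exists.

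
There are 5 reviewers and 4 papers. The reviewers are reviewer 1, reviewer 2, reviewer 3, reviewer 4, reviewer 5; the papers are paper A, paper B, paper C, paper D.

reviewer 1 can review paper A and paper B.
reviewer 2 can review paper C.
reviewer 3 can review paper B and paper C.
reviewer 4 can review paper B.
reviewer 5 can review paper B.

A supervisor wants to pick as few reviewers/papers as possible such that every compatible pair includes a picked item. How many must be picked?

The 3 edges reviewer 1–paper A, reviewer 2–paper C, reviewer 3–paper B form a matching, so any vertex cover needs at least 3 vertices (one per matched edge).
Conversely {reviewer 1, paper B, paper C} meets every edge and has exactly 3 vertices, so 3 is optimal.

3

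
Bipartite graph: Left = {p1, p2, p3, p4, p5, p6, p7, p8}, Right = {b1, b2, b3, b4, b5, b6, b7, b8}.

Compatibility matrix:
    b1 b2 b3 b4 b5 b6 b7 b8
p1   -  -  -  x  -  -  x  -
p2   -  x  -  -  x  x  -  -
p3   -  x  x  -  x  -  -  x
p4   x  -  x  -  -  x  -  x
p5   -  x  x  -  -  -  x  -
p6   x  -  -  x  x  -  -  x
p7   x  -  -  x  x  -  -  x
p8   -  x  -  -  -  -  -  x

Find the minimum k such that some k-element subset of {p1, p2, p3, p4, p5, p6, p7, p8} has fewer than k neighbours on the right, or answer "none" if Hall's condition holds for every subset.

none

A matching saturating every left vertex exists, for instance p1→b7, p2→b6, p3→b2, p4→b1, p5→b3, p6→b5, p7→b4, p8→b8.
By Hall's marriage theorem, this means |N(S)| ≥ |S| for every subset S, so no violating subset exists.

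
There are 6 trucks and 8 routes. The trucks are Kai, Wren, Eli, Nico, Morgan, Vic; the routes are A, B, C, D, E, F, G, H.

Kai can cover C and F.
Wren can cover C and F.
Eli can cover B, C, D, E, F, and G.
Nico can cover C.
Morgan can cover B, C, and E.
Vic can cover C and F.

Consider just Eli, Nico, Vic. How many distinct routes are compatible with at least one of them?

6

The union of neighbours of {Eli, Nico, Vic} is {B, C, D, E, F, G}, which has 6 elements.
Since |N(S)| = 6 ≥ |S| = 3, Hall's condition holds for this subset.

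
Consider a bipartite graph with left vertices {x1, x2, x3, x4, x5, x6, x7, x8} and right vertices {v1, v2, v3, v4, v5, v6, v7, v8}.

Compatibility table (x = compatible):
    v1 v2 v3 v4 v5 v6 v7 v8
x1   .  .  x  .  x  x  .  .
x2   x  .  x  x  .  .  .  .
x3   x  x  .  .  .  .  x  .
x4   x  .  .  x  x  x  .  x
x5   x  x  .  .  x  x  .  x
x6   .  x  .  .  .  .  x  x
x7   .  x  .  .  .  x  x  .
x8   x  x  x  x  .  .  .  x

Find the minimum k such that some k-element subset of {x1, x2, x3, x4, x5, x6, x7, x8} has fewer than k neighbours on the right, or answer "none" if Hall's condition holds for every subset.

A matching saturating every left vertex exists, for instance x1→v6, x2→v4, x3→v2, x4→v1, x5→v5, x6→v8, x7→v7, x8→v3.
By Hall's marriage theorem, this means |N(S)| ≥ |S| for every subset S, so no violating subset exists.

none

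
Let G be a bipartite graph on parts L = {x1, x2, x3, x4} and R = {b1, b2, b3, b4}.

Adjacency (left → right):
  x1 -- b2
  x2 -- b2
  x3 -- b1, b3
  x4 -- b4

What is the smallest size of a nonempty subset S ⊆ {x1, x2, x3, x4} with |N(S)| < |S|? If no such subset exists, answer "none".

Take S = {x1, x2}. Its neighbourhood is {b2}, so |N(S)| = 1 < |S| = 2.
No single vertex violates Hall's condition since each has at least one neighbour, so 2 is the minimum.

2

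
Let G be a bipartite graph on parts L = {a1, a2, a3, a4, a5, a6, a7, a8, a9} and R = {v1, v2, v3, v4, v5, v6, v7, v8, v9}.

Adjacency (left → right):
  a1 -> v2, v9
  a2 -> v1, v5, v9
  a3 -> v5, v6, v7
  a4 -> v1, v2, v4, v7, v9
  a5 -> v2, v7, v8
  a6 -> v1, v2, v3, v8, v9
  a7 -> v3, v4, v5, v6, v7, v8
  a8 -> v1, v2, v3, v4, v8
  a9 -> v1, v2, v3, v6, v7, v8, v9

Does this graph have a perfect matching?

For example, pair a1–v9, a2–v5, a3–v6, a4–v4, a5–v7, a6–v1, a7–v8, a8–v2, a9–v3.
All 9 left vertices are covered.

Yes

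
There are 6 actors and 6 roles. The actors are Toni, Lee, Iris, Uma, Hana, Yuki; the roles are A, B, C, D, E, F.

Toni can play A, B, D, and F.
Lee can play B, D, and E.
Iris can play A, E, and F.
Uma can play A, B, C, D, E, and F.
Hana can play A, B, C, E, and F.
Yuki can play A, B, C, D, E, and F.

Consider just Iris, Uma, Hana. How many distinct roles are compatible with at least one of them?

6

The union of neighbours of {Iris, Uma, Hana} is {A, B, C, D, E, F}, which has 6 elements.
Since |N(S)| = 6 ≥ |S| = 3, Hall's condition holds for this subset.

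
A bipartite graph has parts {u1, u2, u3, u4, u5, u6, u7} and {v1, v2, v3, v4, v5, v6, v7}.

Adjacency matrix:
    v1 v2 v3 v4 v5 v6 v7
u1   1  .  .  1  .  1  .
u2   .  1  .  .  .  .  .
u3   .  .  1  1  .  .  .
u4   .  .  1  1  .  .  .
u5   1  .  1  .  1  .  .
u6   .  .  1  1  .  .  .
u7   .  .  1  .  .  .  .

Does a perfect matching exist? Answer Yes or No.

The set {u3, u4, u6, u7} has only 2 neighbours ({v3, v4}), so by Hall's theorem at most 5 of the 7 left vertices can be matched.
Hence no matching covers every left vertex.

No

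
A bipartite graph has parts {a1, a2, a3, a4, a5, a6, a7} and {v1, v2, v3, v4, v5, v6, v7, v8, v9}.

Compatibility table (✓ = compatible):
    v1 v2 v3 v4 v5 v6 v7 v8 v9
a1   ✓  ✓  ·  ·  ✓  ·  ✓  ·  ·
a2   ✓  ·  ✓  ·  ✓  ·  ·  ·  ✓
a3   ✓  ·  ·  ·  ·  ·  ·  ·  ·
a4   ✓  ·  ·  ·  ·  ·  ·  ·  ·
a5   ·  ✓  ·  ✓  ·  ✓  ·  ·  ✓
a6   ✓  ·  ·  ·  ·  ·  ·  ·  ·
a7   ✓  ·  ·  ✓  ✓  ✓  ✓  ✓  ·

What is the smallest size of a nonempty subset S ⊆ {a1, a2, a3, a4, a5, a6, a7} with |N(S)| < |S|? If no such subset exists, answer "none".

2

Take S = {a3, a4}. Its neighbourhood is {v1}, so |N(S)| = 1 < |S| = 2.
No single vertex violates Hall's condition since each has at least one neighbour, so 2 is the minimum.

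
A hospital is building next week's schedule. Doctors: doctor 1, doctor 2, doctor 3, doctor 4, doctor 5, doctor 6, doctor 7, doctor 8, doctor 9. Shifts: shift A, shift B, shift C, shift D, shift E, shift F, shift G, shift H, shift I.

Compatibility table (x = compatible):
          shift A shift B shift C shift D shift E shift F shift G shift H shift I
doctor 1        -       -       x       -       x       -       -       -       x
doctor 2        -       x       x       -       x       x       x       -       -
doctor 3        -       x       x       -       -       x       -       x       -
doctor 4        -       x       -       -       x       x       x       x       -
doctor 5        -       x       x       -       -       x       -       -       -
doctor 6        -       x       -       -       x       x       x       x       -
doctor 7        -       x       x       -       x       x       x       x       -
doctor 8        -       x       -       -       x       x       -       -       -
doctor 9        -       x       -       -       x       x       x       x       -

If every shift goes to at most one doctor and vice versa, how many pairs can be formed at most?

7

For example, pair doctor 1→shift I, doctor 2→shift B, doctor 3→shift H, doctor 4→shift E, doctor 5→shift C, doctor 6→shift F, doctor 7→shift G.
The set {doctor 2, doctor 3, doctor 4, doctor 5, doctor 6, doctor 7, doctor 8, doctor 9} has only 6 neighbours ({shift B, shift C, shift E, shift F, shift G, shift H}), so by Hall's theorem at most 7 of the 9 doctors can be matched.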